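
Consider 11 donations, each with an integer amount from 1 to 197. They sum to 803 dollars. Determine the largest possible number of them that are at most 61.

Suppose k of them are at most 61. Those contribute at most 61 each and the rest at most 197 each.
So the total is at most 61k + 197(11 − k) = 2167 − 136k. This must still be ≥ 803, so k ≤ 10.
k = 10 is achieved by 10 values at 61 and 1 at 197, total 807; lower one of the 197's by 4 (still > 61) to reach 803.

10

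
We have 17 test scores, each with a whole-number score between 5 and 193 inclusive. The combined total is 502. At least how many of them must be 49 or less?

Each value above 49 is at least 50, contributing at least 50 − 5 = 45 above the floor 5.
The sum exceeds the floor total 85 by 417, so at most ⌊417/45⌋ = 9 exceed 49, and at least 8 are ≤ 49.
Exactly 8 works: 8 values at 5 and 9 at 50 total 490; raise one of the low values by 12 (still ≤ 49) to hit 502.

8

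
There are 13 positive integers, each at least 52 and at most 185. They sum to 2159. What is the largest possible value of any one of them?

185

Maximizing one value means minimizing the remaining 12.
The other 12 contribute at least 12 × 52 = 624, leaving at most 2159 − 624 = 1535.
But each integer is capped at 185, so the maximum is 185.
Achievable: one at 185 and the other 12 totalling 1974, which fits since 12 × 52 ≤ 1974 ≤ 12 × 185.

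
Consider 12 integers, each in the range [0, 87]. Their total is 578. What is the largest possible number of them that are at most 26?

7

Suppose k of them are at most 26. Those contribute at most 26 each and the rest at most 87 each.
So the total is at most 26k + 87(12 − k) = 1044 − 61k. This must still be ≥ 578, so k ≤ 7.
k = 7 is achieved by 7 values at 26 and 5 at 87, total 617; lower one of the 87's by 39 (still > 26) to reach 578.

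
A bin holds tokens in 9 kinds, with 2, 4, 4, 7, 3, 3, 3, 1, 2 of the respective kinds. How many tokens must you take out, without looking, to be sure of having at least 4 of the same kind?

In the worst case you take as many as possible of each kind without reaching 4: 2 + 3 + 3 + 3 + 3 + 3 + 3 + 1 + 2 = 23.
The next one must give 4 of some kind, so 23 + 1 = 24.

24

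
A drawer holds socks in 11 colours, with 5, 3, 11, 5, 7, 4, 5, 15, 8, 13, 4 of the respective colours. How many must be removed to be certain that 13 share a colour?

In the worst case you take as many as possible of each colour without reaching 13: 5 + 3 + 11 + 5 + 7 + 4 + 5 + 12 + 8 + 12 + 4 = 76.
The next one must give 13 of some colour, so 76 + 1 = 77.

77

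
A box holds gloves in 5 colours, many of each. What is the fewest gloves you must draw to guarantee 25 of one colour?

You could draw 24 of every colour without reaching 25 of any — 120 in all.
One more forces 25 of some colour, so 120 + 1 = 121.

121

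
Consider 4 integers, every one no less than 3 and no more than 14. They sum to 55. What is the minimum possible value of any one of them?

13

Minimizing one value means maximizing the remaining 3.
The other 3 contribute at most 3 × 14 = 42, leaving at least 55 − 42 = 13.
Since 13 ≥ 3, this is achievable: one at 13 and 3 at 14.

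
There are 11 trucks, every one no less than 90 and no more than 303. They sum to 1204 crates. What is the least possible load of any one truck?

90

To make one truck as small as possible, make the other 10 as large as possible.
The other 10 can take up 10 × 303 = 3030 ≥ 1204 − 90, so one truck can sit at its floor of 90.
Achievable: one at 90 and the other 10 totalling 1114, which fits since 10 × 90 ≤ 1114 ≤ 10 × 303.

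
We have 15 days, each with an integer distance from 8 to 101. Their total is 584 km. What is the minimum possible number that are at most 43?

Let j be the number exceeding 43. Then the total is ≥ 44·j + 8·(15 − j) = 120 + 36j.
So 36j ≤ 464 and j ≤ 12; hence at least 15 − 12 = 3 are ≤ 43.
Exactly 3 works: 3 values at 8 and 12 at 44 total 552; raise one of the low values by 32 (still ≤ 43) to hit 584.

3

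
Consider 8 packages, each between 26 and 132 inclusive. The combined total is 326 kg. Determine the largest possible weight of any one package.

Maximizing one value means minimizing the remaining 7.
The other 7 contribute at least 7 × 26 = 182, leaving at most 326 − 182 = 144.
But each package is capped at 132, so the maximum is 132.
Achievable: one at 132 and the other 7 totalling 194, which fits since 7 × 26 ≤ 194 ≤ 7 × 132.

132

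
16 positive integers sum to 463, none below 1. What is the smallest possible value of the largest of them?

29

The average is 463/16 > 28, so not all 16 can be 28 or less; the largest is ≥ 29.
Taking 1 copy of 28 and 15 copies of 29 gives exactly 463, so 29 is attained.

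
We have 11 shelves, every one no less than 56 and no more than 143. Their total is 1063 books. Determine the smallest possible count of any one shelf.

56

Minimizing one value means maximizing the remaining 10.
The other 10 can take up 10 × 143 = 1430 ≥ 1063 − 56, so one shelf can sit at its floor of 56.
Achievable: one at 56 and the other 10 totalling 1007, which fits since 10 × 56 ≤ 1007 ≤ 10 × 143.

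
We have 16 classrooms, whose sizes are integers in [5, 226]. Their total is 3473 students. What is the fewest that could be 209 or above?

9

If only k of them are at least 209, the other 16 − k are at most 208, so the total is at most k·226 + (16 − k)·208.
This must reach 3473, so k·226 + (16 − k)·208 ≥ 3473, giving k ≥ 9.
Exactly 9 works: 9 values at 226 and 7 at 208 total 3490; lower one of the high values by 17 (still ≥ 209) to hit 3473.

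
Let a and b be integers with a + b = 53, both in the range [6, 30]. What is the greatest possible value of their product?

702

ab = a(53 − a) is maximized when a is as near 53/2 as the bounds allow.
Taking a = 26 and b = 27 (both in [6, 30]) gives ab = 702.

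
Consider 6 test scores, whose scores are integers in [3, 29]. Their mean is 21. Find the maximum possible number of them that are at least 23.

5

The total is 6 × 21 = 126.
With k values at 23 or above and the rest at least 3, the sum is at least 18 + 20k.
Since the sum is 126, we need 20k ≤ 108, i.e. k ≤ 5.
k = 5 is achieved by 5 values at 23 and 1 at 3, total 118; add 8 to one value (staying below 23) to reach 126.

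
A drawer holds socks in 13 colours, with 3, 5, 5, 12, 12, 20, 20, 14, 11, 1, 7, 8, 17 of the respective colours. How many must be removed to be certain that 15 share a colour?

121

In the worst case you take as many as possible of each colour without reaching 15: 3 + 5 + 5 + 12 + 12 + 14 + 14 + 14 + 11 + 1 + 7 + 8 + 14 = 120.
The next one must give 15 of some colour, so 120 + 1 = 121.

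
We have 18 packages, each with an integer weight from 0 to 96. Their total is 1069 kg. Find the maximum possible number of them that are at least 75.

14

Suppose k of them are at least 75. Those contribute at least 75 each and the other 18 − k at least 0 each.
So the total is at least 75k + 0(18 − k) = 0 + 75k. This must be ≤ 1069, giving k ≤ 14.
k = 14 is achieved by 14 values at 75 and 4 at 0, total 1050; add 19 to one value (staying below 75) to reach 1069.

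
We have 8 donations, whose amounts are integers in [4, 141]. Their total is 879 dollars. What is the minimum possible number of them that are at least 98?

Each value short of 98 is at most 97, costing at least 141 − 97 = 44 against the maximum total of 1128.
We can afford to lose at most 1128 − 879 = 249, so at most ⌊249/44⌋ = 5 fall short, and at least 3 are ≥ 98.
Exactly 3 works: 3 values at 141 and 5 at 97 total 908; lower one of the high values by 29 (still ≥ 98) to hit 879.

3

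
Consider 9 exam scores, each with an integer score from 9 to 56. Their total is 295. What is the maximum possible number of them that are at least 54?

4

With k values at 54 or above and the rest at least 9, the sum is at least 81 + 45k.
Since the sum is 295, we need 45k ≤ 214, i.e. k ≤ 4.
k = 4 is achieved by 4 values at 54 and 5 at 9, total 261; add 34 to one value (staying below 54) to reach 295.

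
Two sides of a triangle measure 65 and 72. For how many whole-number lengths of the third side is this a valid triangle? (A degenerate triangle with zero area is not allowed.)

The triangle inequality gives |65 − 72| < c < 65 + 72, i.e. 7 < c < 137.
So c can be any integer from 8 to 136: 129 values.

129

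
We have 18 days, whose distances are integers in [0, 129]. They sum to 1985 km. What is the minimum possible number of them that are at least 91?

10

If only k of them are at least 91, the other 18 − k are at most 90, so the total is at most k·129 + (18 − k)·90.
This must reach 1985, so k·129 + (18 − k)·90 ≥ 1985, giving k ≥ 10.
Exactly 10 works: 10 values at 129 and 8 at 90 total 2010; lower one of the high values by 25 (still ≥ 91) to hit 1985.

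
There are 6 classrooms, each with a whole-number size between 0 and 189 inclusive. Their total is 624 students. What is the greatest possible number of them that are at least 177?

If k of the values are ≥ 177, the total is ≥ 177k + 0(6 − k).
Setting 177k + 0(6 − k) ≤ 624 gives 177k ≤ 624, so k ≤ 3.
k = 3 is achieved by 3 values at 177 and 3 at 0, total 531; add 93 to one value (staying below 177) to reach 624.

3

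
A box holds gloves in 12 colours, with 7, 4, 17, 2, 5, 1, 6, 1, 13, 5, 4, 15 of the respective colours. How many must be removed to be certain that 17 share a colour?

In the worst case you take as many as possible of each colour without reaching 17: 7 + 4 + 16 + 2 + 5 + 1 + 6 + 1 + 13 + 5 + 4 + 15 = 79.
The next one must give 17 of some colour, so 79 + 1 = 80.

80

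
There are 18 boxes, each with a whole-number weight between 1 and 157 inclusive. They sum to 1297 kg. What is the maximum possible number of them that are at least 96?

13

If k of the values are ≥ 96, the total is ≥ 96k + 1(18 − k).
Setting 96k + 1(18 − k) ≤ 1297 gives 95k ≤ 1279, so k ≤ 13.
k = 13 is achieved by 13 values at 96 and 5 at 1, total 1253; add 44 to one value (staying below 96) to reach 1297.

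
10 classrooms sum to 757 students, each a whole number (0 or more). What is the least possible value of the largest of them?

76

Some value must be at least ⌈757/10⌉ = 76, since 10 × 75 = 750 < 757.
Taking 3 copies of 75 and 7 copies of 76 gives exactly 757, so 76 is attained.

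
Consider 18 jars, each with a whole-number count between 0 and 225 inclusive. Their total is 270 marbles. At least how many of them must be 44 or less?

12

Let j be the number exceeding 44. Then the total is ≥ 45·j + 0·(18 − j) = 0 + 45j.
So 45j ≤ 270 and j ≤ 6; hence at least 18 − 6 = 12 are ≤ 44.
Exactly 12 works: 12 values at 0 and 6 at 45 total 270.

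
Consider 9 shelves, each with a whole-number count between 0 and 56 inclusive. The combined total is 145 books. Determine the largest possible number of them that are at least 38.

3

If k of the values are ≥ 38, the total is ≥ 38k + 0(9 − k).
Setting 38k + 0(9 − k) ≤ 145 gives 38k ≤ 145, so k ≤ 3.
k = 3 is achieved by 3 values at 38 and 6 at 0, total 114; add 31 to one value (staying below 38) to reach 145.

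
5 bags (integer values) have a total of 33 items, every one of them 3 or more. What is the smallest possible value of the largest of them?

The average is 33/5 > 6, so not all 5 can be 6 or less; the largest is ≥ 7.
Taking 2 copies of 6 and 3 copies of 7 gives exactly 33, so 7 is attained.

7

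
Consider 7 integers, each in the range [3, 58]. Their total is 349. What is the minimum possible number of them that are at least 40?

Suppose at most 7 − j of them reach 40; then j values are ≤ 39 and the rest ≤ 58.
The total is then ≤ 39·j + 58·(7 − j) = 406 − 19j. For this to be ≥ 349 we need j ≤ 3, so at least 7 − 3 = 4 must reach 40.
Exactly 4 works: 4 values at 58 and 3 at 39 total 349.

4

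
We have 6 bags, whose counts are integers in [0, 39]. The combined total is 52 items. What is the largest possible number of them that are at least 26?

If k of the values are ≥ 26, the total is ≥ 26k + 0(6 − k).
Setting 26k + 0(6 − k) ≤ 52 gives 26k ≤ 52, so k ≤ 2.
k = 2 is achieved by 2 values at 26 and 4 at 0, total 52.

2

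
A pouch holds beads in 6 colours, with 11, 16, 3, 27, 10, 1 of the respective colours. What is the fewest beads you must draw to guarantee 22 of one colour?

In the worst case you take as many as possible of each colour without reaching 22: 11 + 16 + 3 + 21 + 10 + 1 = 62.
The next one must give 22 of some colour, so 62 + 1 = 63.

63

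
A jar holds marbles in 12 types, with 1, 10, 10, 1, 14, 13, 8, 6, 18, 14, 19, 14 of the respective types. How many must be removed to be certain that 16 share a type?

In the worst case you take as many as possible of each type without reaching 16: 1 + 10 + 10 + 1 + 14 + 13 + 8 + 6 + 15 + 14 + 15 + 14 = 121.
The next one must give 16 of some type, so 121 + 1 = 122.

122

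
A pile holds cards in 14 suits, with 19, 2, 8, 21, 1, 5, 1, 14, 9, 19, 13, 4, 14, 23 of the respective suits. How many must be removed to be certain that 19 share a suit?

144

In the worst case you take as many as possible of each suit without reaching 19: 18 + 2 + 8 + 18 + 1 + 5 + 1 + 14 + 9 + 18 + 13 + 4 + 14 + 18 = 143.
The next one must give 19 of some suit, so 143 + 1 = 144.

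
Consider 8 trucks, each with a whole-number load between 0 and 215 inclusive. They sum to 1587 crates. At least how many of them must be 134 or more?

If only k of them are at least 134, the other 8 − k are at most 133, so the total is at most k·215 + (8 − k)·133.
This must reach 1587, so k·215 + (8 − k)·133 ≥ 1587, giving k ≥ 7.
Exactly 7 works: 7 values at 215 and 1 at 133 total 1638; lower one of the high values by 51 (still ≥ 134) to hit 1587.

7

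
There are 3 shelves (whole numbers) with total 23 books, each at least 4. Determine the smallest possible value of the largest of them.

The average is 23/3 > 7, so not all 3 can be 7 or less; the largest is ≥ 8.
Taking 1 copy of 7 and 2 copies of 8 gives exactly 23, so 8 is attained.

8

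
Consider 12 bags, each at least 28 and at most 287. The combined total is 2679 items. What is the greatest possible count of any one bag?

287

Maximizing one value means minimizing the remaining 11.
The other 11 contribute at least 11 × 28 = 308, leaving at most 2679 − 308 = 2371.
But each bag is capped at 287, so the maximum is 287.
Achievable: one at 287 and the other 11 totalling 2392, which fits since 11 × 28 ≤ 2392 ≤ 11 × 287.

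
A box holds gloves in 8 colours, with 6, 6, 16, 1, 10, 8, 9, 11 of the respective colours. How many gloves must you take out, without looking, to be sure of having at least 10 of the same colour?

In the worst case you take as many as possible of each colour without reaching 10: 6 + 6 + 9 + 1 + 9 + 8 + 9 + 9 = 57.
The next one must give 10 of some colour, so 57 + 1 = 58.

58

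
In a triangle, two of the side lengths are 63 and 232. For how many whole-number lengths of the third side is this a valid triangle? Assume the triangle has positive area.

The triangle inequality gives |63 − 232| < c < 63 + 232, i.e. 169 < c < 295.
So c can be any integer from 170 to 294: 125 values.

125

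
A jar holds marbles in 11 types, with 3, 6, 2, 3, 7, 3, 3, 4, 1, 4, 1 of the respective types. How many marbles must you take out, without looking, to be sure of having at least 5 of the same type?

In the worst case you take as many as possible of each type without reaching 5: 3 + 4 + 2 + 3 + 4 + 3 + 3 + 4 + 1 + 4 + 1 = 32.
The next one must give 5 of some type, so 32 + 1 = 33.

33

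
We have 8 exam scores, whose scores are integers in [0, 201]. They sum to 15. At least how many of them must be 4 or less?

Each value above 4 is at least 5, contributing at least 5 − 0 = 5 above the floor 0.
The sum exceeds the floor total 0 by 15, so at most ⌊15/5⌋ = 3 exceed 4, and at least 5 are ≤ 4.
Exactly 5 works: 5 values at 0 and 3 at 5 total 15.

5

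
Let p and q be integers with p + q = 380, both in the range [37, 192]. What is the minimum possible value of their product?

36096

For a fixed sum, pq is smallest when p and q are as far apart as possible.
The extreme feasible split is p = 188, q = 192, giving pq = 36096.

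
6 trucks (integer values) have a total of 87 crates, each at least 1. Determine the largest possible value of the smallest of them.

14

If every one of the 6 were at least 15, the total would be at least 6 × 15 = 90 > 87.
Equality holds with 3 values of 14 and 3 values of 15.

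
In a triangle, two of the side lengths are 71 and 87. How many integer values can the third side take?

141

The triangle inequality gives |71 − 87| < c < 71 + 87, i.e. 16 < c < 158.
So c can be any integer from 17 to 157: 141 values.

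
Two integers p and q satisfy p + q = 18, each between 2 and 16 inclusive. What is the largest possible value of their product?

For a fixed sum, the product pq is largest when p and q are as close as possible.
Taking p = 9 and q = 9 (both in [2, 16]) gives pq = 81.

81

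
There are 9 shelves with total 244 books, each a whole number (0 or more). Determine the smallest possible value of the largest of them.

28

The average is 244/9 > 27, so not all 9 can be 27 or less; the largest is ≥ 28.
Equality holds with 1 value of 28 and 8 values of 27.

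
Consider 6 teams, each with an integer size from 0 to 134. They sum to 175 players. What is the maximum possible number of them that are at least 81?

2

Suppose k of them are at least 81. Those contribute at least 81 each and the other 6 − k at least 0 each.
So the total is at least 81k + 0(6 − k) = 0 + 81k. This must be ≤ 175, giving k ≤ 2.
k = 2 is achieved by 2 values at 81 and 4 at 0, total 162; add 13 to one value (staying below 81) to reach 175.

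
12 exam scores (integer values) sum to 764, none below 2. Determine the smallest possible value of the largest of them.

64

The 12 values sum to 764, so their maximum is at least ⌈764/12⌉ = 64.
Equality holds with 8 values of 64 and 4 values of 63.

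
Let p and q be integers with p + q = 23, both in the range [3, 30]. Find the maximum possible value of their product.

With p + q fixed, pq peaks when the two are closest together.
Taking p = 11 and q = 12 (both in [3, 30]) gives pq = 132.

132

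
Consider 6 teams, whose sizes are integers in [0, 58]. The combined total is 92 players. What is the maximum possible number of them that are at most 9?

5

Each value at 9 or below falls at least 58 − 9 = 49 short of the ceiling 58.
The ceiling total is 6 × 58 = 348, and we need 92, so at most ⌊(348 − 92)/49⌋ = 5 can be that low.
k = 5 is achieved by 5 values at 9 and 1 at 58, total 103; lower one of the 58's by 11 (still > 9) to reach 92.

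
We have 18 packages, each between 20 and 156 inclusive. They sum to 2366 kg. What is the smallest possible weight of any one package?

To make one package as small as possible, make the other 17 as large as possible.
The other 17 can take up 17 × 156 = 2652 ≥ 2366 − 20, so one package can sit at its floor of 20.
Achievable: one at 20 and the other 17 totalling 2346, which fits since 17 × 20 ≤ 2346 ≤ 17 × 156.

20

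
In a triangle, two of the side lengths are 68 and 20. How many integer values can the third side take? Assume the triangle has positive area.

The triangle inequality gives |68 − 20| < c < 68 + 20, i.e. 48 < c < 88.
So c can be any integer from 49 to 87: 39 values.

39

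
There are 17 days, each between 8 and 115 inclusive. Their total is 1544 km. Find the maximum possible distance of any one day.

To make one day as large as possible, make the other 16 as small as possible.
The other 16 contribute at least 16 × 8 = 128, leaving at most 1544 − 128 = 1416.
But each day is capped at 115, so the maximum is 115.
Achievable: one at 115 and the other 16 totalling 1429, which fits since 16 × 8 ≤ 1429 ≤ 16 × 115.

115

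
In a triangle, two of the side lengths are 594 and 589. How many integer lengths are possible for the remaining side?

1177

The triangle inequality gives |594 − 589| < c < 594 + 589, i.e. 5 < c < 1183.
So c can be any integer from 6 to 1182: 1177 values.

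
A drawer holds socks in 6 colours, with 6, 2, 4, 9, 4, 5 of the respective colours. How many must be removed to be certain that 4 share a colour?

In the worst case you take as many as possible of each colour without reaching 4: 3 + 2 + 3 + 3 + 3 + 3 = 17.
The next one must give 4 of some colour, so 17 + 1 = 18.

18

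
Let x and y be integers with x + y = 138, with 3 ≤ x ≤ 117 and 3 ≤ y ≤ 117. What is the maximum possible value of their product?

xy = x(138 − x) is maximized when x is as near 138/2 as the bounds allow.
Taking x = 69 and y = 69 (both in [3, 117]) gives xy = 4761.

4761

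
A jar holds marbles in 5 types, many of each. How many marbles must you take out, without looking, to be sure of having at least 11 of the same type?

51

In the worst case you draw 10 of each of the 5 types: 5 × 10 = 50.
One more forces 11 of some type, so 50 + 1 = 51.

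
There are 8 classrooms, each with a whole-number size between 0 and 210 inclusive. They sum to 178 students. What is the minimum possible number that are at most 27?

Each value above 27 is at least 28, contributing at least 28 − 0 = 28 above the floor 0.
The sum exceeds the floor total 0 by 178, so at most ⌊178/28⌋ = 6 exceed 27, and at least 2 are ≤ 27.
Exactly 2 works: 2 values at 0 and 6 at 28 total 168; raise one of the low values by 10 (still ≤ 27) to hit 178.

2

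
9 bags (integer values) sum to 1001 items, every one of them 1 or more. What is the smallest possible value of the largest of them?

If every one of the 9 were at most 111, the total would be at most 9 × 111 = 999 < 1001.
Achievable: 2 of them at 112 and 7 at 111 total 1001.

112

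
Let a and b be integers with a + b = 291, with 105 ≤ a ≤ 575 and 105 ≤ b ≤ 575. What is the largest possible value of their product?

With a + b fixed, ab peaks when the two are closest together.
Taking a = 145 and b = 146 (both in [105, 575]) gives ab = 21170.

21170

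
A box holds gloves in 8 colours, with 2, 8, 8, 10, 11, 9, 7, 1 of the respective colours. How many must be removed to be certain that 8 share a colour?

46

In the worst case you take as many as possible of each colour without reaching 8: 2 + 7 + 7 + 7 + 7 + 7 + 7 + 1 = 45.
The next one must give 8 of some colour, so 45 + 1 = 46.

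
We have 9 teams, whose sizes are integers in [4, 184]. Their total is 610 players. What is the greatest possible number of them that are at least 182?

3

With k values at 182 or above and the rest at least 4, the sum is at least 36 + 178k.
Since the sum is 610, we need 178k ≤ 574, i.e. k ≤ 3.
k = 3 is achieved by 3 values at 182 and 6 at 4, total 570; add 40 to one value (staying below 182) to reach 610.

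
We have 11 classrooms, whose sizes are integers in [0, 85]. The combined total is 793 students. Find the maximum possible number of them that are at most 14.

Each value at 14 or below falls at least 85 − 14 = 71 short of the ceiling 85.
The ceiling total is 11 × 85 = 935, and we need 793, so at most ⌊(935 − 793)/71⌋ = 2 can be that low.
k = 2 is achieved by 2 values at 14 and 9 at 85, total 793.

2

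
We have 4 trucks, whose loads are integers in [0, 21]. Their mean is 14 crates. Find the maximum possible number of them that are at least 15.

The total is 4 × 14 = 56.
If k of the values are ≥ 15, the total is ≥ 15k + 0(4 − k).
Setting 15k + 0(4 − k) ≤ 56 gives 15k ≤ 56, so k ≤ 3.
k = 3 is achieved by 3 values at 15 and 1 at 0, total 45; add 11 to one value (staying below 15) to reach 56.

3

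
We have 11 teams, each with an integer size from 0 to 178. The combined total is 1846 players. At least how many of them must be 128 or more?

Suppose at most 11 − j of them reach 128; then j values are ≤ 127 and the rest ≤ 178.
The total is then ≤ 127·j + 178·(11 − j) = 1958 − 51j. For this to be ≥ 1846 we need j ≤ 2, so at least 11 − 2 = 9 must reach 128.
Exactly 9 works: 9 values at 178 and 2 at 127 total 1856; lower one of the high values by 10 (still ≥ 128) to hit 1846.

9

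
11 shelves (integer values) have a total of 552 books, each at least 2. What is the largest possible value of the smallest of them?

50

The 11 values sum to 552, so their minimum is at most ⌊552/11⌋ = 50.
Achievable: 9 of them at 50 and 2 at 51 total 552.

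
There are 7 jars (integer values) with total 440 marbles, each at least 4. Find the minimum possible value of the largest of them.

63

Some value must be at least ⌈440/7⌉ = 63, since 7 × 62 = 434 < 440.
Achievable: 6 of them at 63 and 1 at 62 total 440.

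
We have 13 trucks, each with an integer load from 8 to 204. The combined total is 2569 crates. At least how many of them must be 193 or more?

Suppose at most 13 − j of them reach 193; then j values are ≤ 192 and the rest ≤ 204.
The total is then ≤ 192·j + 204·(13 − j) = 2652 − 12j. For this to be ≥ 2569 we need j ≤ 6, so at least 13 − 6 = 7 must reach 193.
Exactly 7 works: 7 values at 204 and 6 at 192 total 2580; lower one of the high values by 11 (still ≥ 193) to hit 2569.

7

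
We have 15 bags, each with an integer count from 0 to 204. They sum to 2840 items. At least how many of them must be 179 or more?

7

If only k of them are at least 179, the other 15 − k are at most 178, so the total is at most k·204 + (15 − k)·178.
This must reach 2840, so k·204 + (15 − k)·178 ≥ 2840, giving k ≥ 7.
Exactly 7 works: 7 values at 204 and 8 at 178 total 2852; lower one of the high values by 12 (still ≥ 179) to hit 2840.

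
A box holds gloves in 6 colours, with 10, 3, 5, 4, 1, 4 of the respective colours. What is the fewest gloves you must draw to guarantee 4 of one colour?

17

In the worst case you take as many as possible of each colour without reaching 4: 3 + 3 + 3 + 3 + 1 + 3 = 16.
The next one must give 4 of some colour, so 16 + 1 = 17.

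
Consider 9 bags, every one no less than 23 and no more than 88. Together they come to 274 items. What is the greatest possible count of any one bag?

Maximizing one value means minimizing the remaining 8.
The other 8 contribute at least 8 × 23 = 184, leaving at most 274 − 184 = 90.
But each bag is capped at 88, so the maximum is 88.
Achievable: one at 88 and the other 8 totalling 186, which fits since 8 × 23 ≤ 186 ≤ 8 × 88.

88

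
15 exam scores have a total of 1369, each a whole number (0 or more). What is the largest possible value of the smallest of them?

If every one of the 15 were at least 92, the total would be at least 15 × 92 = 1380 > 1369.
Achievable: 11 of them at 91 and 4 at 92 total 1369.

91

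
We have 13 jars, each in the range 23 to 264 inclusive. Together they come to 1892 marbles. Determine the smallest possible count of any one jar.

23

Minimizing one value means maximizing the remaining 12.
The other 12 can take up 12 × 264 = 3168 ≥ 1892 − 23, so one jar can sit at its floor of 23.
Achievable: one at 23 and the other 12 totalling 1869, which fits since 12 × 23 ≤ 1869 ≤ 12 × 264.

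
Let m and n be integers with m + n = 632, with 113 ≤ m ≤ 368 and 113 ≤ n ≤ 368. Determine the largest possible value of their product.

For a fixed sum, the product mn is largest when m and n are as close as possible.
Taking m = 316 and n = 316 (both in [113, 368]) gives mn = 99856.

99856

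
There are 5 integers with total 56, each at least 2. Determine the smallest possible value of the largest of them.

The average is 56/5 > 11, so not all 5 can be 11 or less; the largest is ≥ 12.
Taking 4 copies of 11 and 1 copy of 12 gives exactly 56, so 12 is attained.

12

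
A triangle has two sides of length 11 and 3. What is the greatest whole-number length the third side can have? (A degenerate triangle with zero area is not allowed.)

13

The third side must be less than 11 + 3 = 14.
The largest integer below 14 is 13.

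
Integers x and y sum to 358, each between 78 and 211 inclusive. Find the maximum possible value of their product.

xy = x(358 − x) is maximized when x is as near 358/2 as the bounds allow.
Taking x = 179 and y = 179 (both in [78, 211]) gives xy = 32041.

32041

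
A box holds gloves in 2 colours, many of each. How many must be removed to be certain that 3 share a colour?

In the worst case you draw 2 of each of the 2 colours: 2 × 2 = 4.
One more forces 3 of some colour, so 4 + 1 = 5.

5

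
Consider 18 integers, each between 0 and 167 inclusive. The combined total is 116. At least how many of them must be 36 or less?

Each value above 36 is at least 37, contributing at least 37 − 0 = 37 above the floor 0.
The sum exceeds the floor total 0 by 116, so at most ⌊116/37⌋ = 3 exceed 36, and at least 15 are ≤ 36.
Exactly 15 works: 15 values at 0 and 3 at 37 total 111; raise one of the low values by 5 (still ≤ 36) to hit 116.

15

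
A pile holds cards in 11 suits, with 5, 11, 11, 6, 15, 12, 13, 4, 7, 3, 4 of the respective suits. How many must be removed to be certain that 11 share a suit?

80

In the worst case you take as many as possible of each suit without reaching 11: 5 + 10 + 10 + 6 + 10 + 10 + 10 + 4 + 7 + 3 + 4 = 79.
The next one must give 11 of some suit, so 79 + 1 = 80.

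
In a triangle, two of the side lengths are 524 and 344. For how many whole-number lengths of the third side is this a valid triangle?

687

The triangle inequality gives |524 − 344| < c < 524 + 344, i.e. 180 < c < 868.
So c can be any integer from 181 to 867: 687 values.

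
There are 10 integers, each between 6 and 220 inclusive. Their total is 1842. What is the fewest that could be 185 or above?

1

Suppose at most 10 − j of them reach 185; then j values are ≤ 184 and the rest ≤ 220.
The total is then ≤ 184·j + 220·(10 − j) = 2200 − 36j. For this to be ≥ 1842 we need j ≤ 9, so at least 10 − 9 = 1 must reach 185.
Exactly 1 works: 1 value at 220 and 9 at 184 total 1876; lower one of the high values by 34 (still ≥ 185) to hit 1842.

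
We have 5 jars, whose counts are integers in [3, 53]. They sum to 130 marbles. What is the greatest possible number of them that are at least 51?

Suppose k of them are at least 51. Those contribute at least 51 each and the other 5 − k at least 3 each.
So the total is at least 51k + 3(5 − k) = 15 + 48k. This must be ≤ 130, giving k ≤ 2.
k = 2 is achieved by 2 values at 51 and 3 at 3, total 111; add 19 to one value (staying below 51) to reach 130.

2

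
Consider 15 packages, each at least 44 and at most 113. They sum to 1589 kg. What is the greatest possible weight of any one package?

113

Maximizing one value means minimizing the remaining 14.
The other 14 contribute at least 14 × 44 = 616, leaving at most 1589 − 616 = 973.
But each package is capped at 113, so the maximum is 113.
Achievable: one at 113 and the other 14 totalling 1476, which fits since 14 × 44 ≤ 1476 ≤ 14 × 113.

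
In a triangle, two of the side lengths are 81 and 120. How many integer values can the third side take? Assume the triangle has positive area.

161

The triangle inequality gives |81 − 120| < c < 81 + 120, i.e. 39 < c < 201.
So c can be any integer from 40 to 200: 161 values.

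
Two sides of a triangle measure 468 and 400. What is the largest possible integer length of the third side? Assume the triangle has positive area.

The third side must be less than 468 + 400 = 868.
The largest integer below 868 is 867.

867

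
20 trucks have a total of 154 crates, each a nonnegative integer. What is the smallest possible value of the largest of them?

8

The average is 154/20 > 7, so not all 20 can be 7 or less; the largest is ≥ 8.
Achievable: 14 of them at 8 and 6 at 7 total 154.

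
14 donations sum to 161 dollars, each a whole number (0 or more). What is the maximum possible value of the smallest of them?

11

The average is 161/14 < 12, so some value is ≤ 11.
Achievable: 7 of them at 11 and 7 at 12 total 161.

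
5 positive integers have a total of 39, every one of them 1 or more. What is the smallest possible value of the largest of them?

If every one of the 5 were at most 7, the total would be at most 5 × 7 = 35 < 39.
Taking 1 copy of 7 and 4 copies of 8 gives exactly 39, so 8 is attained.

8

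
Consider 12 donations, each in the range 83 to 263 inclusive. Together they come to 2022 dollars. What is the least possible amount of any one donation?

83

Minimizing one value means maximizing the remaining 11.
The other 11 can take up 11 × 263 = 2893 ≥ 2022 − 83, so one donation can sit at its floor of 83.
Achievable: one at 83 and the other 11 totalling 1939, which fits since 11 × 83 ≤ 1939 ≤ 11 × 263.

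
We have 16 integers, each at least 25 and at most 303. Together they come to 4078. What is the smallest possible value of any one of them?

Minimizing one value means maximizing the remaining 15.
The other 15 can take up 15 × 303 = 4545 ≥ 4078 − 25, so one integer can sit at its floor of 25.
Achievable: one at 25 and the other 15 totalling 4053, which fits since 15 × 25 ≤ 4053 ≤ 15 × 303.

25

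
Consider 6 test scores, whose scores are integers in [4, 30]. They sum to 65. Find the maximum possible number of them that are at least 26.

1

Suppose k of them are at least 26. Those contribute at least 26 each and the other 6 − k at least 4 each.
So the total is at least 26k + 4(6 − k) = 24 + 22k. This must be ≤ 65, giving k ≤ 1.
k = 1 is achieved by 1 value at 26 and 5 at 4, total 46; add 19 to one value (staying below 26) to reach 65.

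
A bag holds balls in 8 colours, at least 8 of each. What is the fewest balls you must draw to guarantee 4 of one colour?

25

In the worst case you draw 3 of each of the 8 colours: 8 × 3 = 24.
One more forces 4 of some colour, so 24 + 1 = 25.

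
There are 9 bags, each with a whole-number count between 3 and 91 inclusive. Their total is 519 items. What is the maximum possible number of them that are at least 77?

If k of the values are ≥ 77, the total is ≥ 77k + 3(9 − k).
Setting 77k + 3(9 − k) ≤ 519 gives 74k ≤ 492, so k ≤ 6.
k = 6 is achieved by 6 values at 77 and 3 at 3, total 471; add 48 to one value (staying below 77) to reach 519.

6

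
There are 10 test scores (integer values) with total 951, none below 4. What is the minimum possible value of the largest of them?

The 10 values sum to 951, so their maximum is at least ⌈951/10⌉ = 96.
Achievable: 1 of them at 96 and 9 at 95 total 951.

96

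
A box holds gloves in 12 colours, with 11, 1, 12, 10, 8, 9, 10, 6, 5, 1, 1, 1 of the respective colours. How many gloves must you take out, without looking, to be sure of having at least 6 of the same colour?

In the worst case you take as many as possible of each colour without reaching 6: 5 + 1 + 5 + 5 + 5 + 5 + 5 + 5 + 5 + 1 + 1 + 1 = 44.
The next one must give 6 of some colour, so 44 + 1 = 45.

45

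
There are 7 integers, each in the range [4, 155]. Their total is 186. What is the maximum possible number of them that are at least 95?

1

With k values at 95 or above and the rest at least 4, the sum is at least 28 + 91k.
Since the sum is 186, we need 91k ≤ 158, i.e. k ≤ 1.
k = 1 is achieved by 1 value at 95 and 6 at 4, total 119; add 67 to one value (staying below 95) to reach 186.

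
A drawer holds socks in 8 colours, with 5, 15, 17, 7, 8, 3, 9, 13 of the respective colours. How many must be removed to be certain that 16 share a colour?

In the worst case you take as many as possible of each colour without reaching 16: 5 + 15 + 15 + 7 + 8 + 3 + 9 + 13 = 75.
The next one must give 16 of some colour, so 75 + 1 = 76.

76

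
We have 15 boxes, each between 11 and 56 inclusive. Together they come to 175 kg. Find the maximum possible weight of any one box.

To make one box as large as possible, make the other 14 as small as possible.
The other 14 contribute at least 14 × 11 = 154, leaving at most 175 − 154 = 21.
Since 21 ≤ 56, this is achievable: one at 21 and 14 at 11.

21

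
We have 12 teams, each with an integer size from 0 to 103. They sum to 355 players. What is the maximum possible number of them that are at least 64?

5

Suppose k of them are at least 64. Those contribute at least 64 each and the other 12 − k at least 0 each.
So the total is at least 64k + 0(12 − k) = 0 + 64k. This must be ≤ 355, giving k ≤ 5.
k = 5 is achieved by 5 values at 64 and 7 at 0, total 320; add 35 to one value (staying below 64) to reach 355.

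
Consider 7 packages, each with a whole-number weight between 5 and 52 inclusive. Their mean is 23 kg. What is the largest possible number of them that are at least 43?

3

The total is 7 × 23 = 161.
If k of the values are ≥ 43, the total is ≥ 43k + 5(7 − k).
Setting 43k + 5(7 − k) ≤ 161 gives 38k ≤ 126, so k ≤ 3.
k = 3 is achieved by 3 values at 43 and 4 at 5, total 149; add 12 to one value (staying below 43) to reach 161.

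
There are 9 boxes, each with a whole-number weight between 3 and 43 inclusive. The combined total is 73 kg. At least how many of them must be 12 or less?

Each value above 12 is at least 13, contributing at least 13 − 3 = 10 above the floor 3.
The sum exceeds the floor total 27 by 46, so at most ⌊46/10⌋ = 4 exceed 12, and at least 5 are ≤ 12.
Exactly 5 works: 5 values at 3 and 4 at 13 total 67; raise one of the low values by 6 (still ≤ 12) to hit 73.

5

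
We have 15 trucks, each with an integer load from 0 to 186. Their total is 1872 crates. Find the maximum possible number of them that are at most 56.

Each value at 56 or below falls at least 186 − 56 = 130 short of the ceiling 186.
The ceiling total is 15 × 186 = 2790, and we need 1872, so at most ⌊(2790 − 1872)/130⌋ = 7 can be that low.
k = 7 is achieved by 7 values at 56 and 8 at 186, total 1880; lower one of the 186's by 8 (still > 56) to reach 1872.

7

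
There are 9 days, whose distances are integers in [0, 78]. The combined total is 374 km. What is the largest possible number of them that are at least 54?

6

If k of the values are ≥ 54, the total is ≥ 54k + 0(9 − k).
Setting 54k + 0(9 − k) ≤ 374 gives 54k ≤ 374, so k ≤ 6.
k = 6 is achieved by 6 values at 54 and 3 at 0, total 324; add 50 to one value (staying below 54) to reach 374.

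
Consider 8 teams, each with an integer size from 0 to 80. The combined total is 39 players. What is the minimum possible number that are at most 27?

7

Each value above 27 is at least 28, contributing at least 28 − 0 = 28 above the floor 0.
The sum exceeds the floor total 0 by 39, so at most ⌊39/28⌋ = 1 exceed 27, and at least 7 are ≤ 27.
Exactly 7 works: 7 values at 0 and 1 at 28 total 28; raise one of the low values by 11 (still ≤ 27) to hit 39.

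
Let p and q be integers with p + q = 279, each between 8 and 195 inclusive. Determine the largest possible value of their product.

19460

For a fixed sum, the product pq is largest when p and q are as close as possible.
Taking p = 139 and q = 140 (both in [8, 195]) gives pq = 19460.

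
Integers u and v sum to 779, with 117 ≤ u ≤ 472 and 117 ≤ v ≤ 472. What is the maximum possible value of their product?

151710

With u + v fixed, uv peaks when the two are closest together.
Taking u = 389 and v = 390 (both in [117, 472]) gives uv = 151710.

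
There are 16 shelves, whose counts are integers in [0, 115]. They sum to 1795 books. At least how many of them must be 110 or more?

Each value short of 110 is at most 109, costing at least 115 − 109 = 6 against the maximum total of 1840.
We can afford to lose at most 1840 − 1795 = 45, so at most ⌊45/6⌋ = 7 fall short, and at least 9 are ≥ 110.
Exactly 9 works: 9 values at 115 and 7 at 109 total 1798; lower one of the high values by 3 (still ≥ 110) to hit 1795.

9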